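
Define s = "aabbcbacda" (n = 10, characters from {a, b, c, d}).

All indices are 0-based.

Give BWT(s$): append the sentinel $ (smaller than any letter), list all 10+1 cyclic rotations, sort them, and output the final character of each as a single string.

ad$abcabbac

rank  rotation     last
    0  $aabbcbacda  a
    1  a$aabbcbacd  d
    2  aabbcbacda$  $
    3  abbcbacda$a  a
    4  acda$aabbcb  b
    5  bacda$aabbc  c
    6  bbcbacda$aa  a
    7  bcbacda$aab  b
    8  cbacda$aabb  b
    9  cda$aabbcba  a
   10  da$aabbcbac  c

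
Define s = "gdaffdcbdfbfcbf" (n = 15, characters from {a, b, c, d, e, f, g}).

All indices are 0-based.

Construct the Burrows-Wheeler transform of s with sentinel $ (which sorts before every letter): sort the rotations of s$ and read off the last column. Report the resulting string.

rank  rotation          last
    0  $gdaffdcbdfbfcbf  f
    1  affdcbdfbfcbf$gd  d
    2  bdfbfcbf$gdaffdc  c
    3  bf$gdaffdcbdfbfc  c
    4  bfcbf$gdaffdcbdf  f
    5  cbdfbfcbf$gdaffd  d
    6  cbf$gdaffdcbdfbf  f
    7  daffdcbdfbfcbf$g  g
    8  dcbdfbfcbf$gdaff  f
    9  dfbfcbf$gdaffdcb  b
   10  f$gdaffdcbdfbfcb  b
   11  fbfcbf$gdaffdcbd  d
   12  fcbf$gdaffdcbdfb  b
   13  fdcbdfbfcbf$gdaf  f
   14  ffdcbdfbfcbf$gda  a
   15  gdaffdcbdfbfcbf$  $

fdccfdfgfbbdbfa$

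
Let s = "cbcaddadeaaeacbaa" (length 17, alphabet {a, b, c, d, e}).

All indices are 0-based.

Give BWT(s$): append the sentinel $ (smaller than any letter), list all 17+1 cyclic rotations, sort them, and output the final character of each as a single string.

rank  rotation            last
    0  $cbcaddadeaaeacbaa  a
    1  a$cbcaddadeaaeacba  a
    2  aa$cbcaddadeaaeacb  b
    3  aaeacbaa$cbcaddade  e
    4  acbaa$cbcaddadeaae  e
    5  addadeaaeacbaa$cbc  c
    6  adeaaeacbaa$cbcadd  d
    7  aeacbaa$cbcaddadea  a
    8  baa$cbcaddadeaaeac  c
    9  bcaddadeaaeacbaa$c  c
   10  caddadeaaeacbaa$cb  b
   11  cbaa$cbcaddadeaaea  a
   12  cbcaddadeaaeacbaa$  $
   13  dadeaaeacbaa$cbcad  d
   14  ddadeaaeacbaa$cbca  a
   15  deaaeacbaa$cbcadda  a
   16  eaaeacbaa$cbcaddad  d
   17  eacbaa$cbcaddadeaa  a

aabeecdaccba$daada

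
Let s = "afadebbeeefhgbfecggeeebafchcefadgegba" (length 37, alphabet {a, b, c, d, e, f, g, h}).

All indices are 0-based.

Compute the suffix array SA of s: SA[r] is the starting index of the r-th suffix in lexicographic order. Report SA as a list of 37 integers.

[36, 2, 30, 0, 23, 35, 22, 5, 6, 13, 27, 16, 25, 3, 31, 21, 4, 15, 20, 19, 7, 8, 28, 9, 33, 1, 29, 24, 14, 10, 34, 12, 18, 32, 17, 26, 11]

rank→(start, suffix):
  0 → (36, 'a')
  1 → (2, 'adebbeeefhgbfecggeeebafchcefadgegba')
  2 → (30, 'adgegba')
  3 → (0, 'afadebbeeefhgbfecggeeebafchcefadgegba')
  4 → (23, 'afchcefadgegba')
  5 → (35, 'ba')
  6 → (22, 'bafchcefadgegba')
  7 → (5, 'bbeeefhgbfecggeeebafchcefadgegba')
  8 → (6, 'beeefhgbfecggeeebafchcefadgegba')
  9 → (13, 'bfecggeeebafchcefadgegba')
  10 → (27, 'cefadgegba')
  11 → (16, 'cggeeebafchcefadgegba')
  12 → (25, 'chcefadgegba')
  13 → (3, 'debbeeefhgbfecggeeebafchcefadgegba')
  14 → (31, 'dgegba')
  15 → (21, 'ebafchcefadgegba')
  16 → (4, 'ebbeeefhgbfecggeeebafchcefadgegba')
  17 → (15, 'ecggeeebafchcefadgegba')
  18 → (20, 'eebafchcefadgegba')
  19 → (19, 'eeebafchcefadgegba')
  20 → (7, 'eeefhgbfecggeeebafchcefadgegba')
  21 → (8, 'eefhgbfecggeeebafchcefadgegba')
  22 → (28, 'efadgegba')
  23 → (9, 'efhgbfecggeeebafchcefadgegba')
  24 → (33, 'egba')
  25 → (1, 'fadebbeeefhgbfecggeeebafchcefadgegba')
  26 → (29, 'fadgegba')
  27 → (24, 'fchcefadgegba')
  28 → (14, 'fecggeeebafchcefadgegba')
  29 → (10, 'fhgbfecggeeebafchcefadgegba')
  30 → (34, 'gba')
  31 → (12, 'gbfecggeeebafchcefadgegba')
  32 → (18, 'geeebafchcefadgegba')
  33 → (32, 'gegba')
  34 → (17, 'ggeeebafchcefadgegba')
  35 → (26, 'hcefadgegba')
  36 → (11, 'hgbfecggeeebafchcefadgegba')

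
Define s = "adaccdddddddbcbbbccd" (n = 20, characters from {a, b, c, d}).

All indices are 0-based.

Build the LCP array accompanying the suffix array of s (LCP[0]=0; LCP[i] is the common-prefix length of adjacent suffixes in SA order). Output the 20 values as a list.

[0, 1, 0, 2, 1, 2, 0, 1, 3, 1, 2, 0, 1, 1, 1, 2, 3, 4, 5, 6]

sorted suffixes:
  #0 SA[0]=2  'accdddddddbcbbbccd'
  #1 SA[1]=0  'adaccdddddddbcbbbccd'
  #2 SA[2]=14  'bbbccd'
  #3 SA[3]=15  'bbccd'
  #4 SA[4]=12  'bcbbbccd'
  #5 SA[5]=16  'bccd'
  #6 SA[6]=13  'cbbbccd'
  #7 SA[7]=17  'ccd'
  #8 SA[8]=3  'ccdddddddbcbbbccd'
  #9 SA[9]=18  'cd'
  #10 SA[10]=4  'cdddddddbcbbbccd'
  #11 SA[11]=19  'd'
  #12 SA[12]=1  'daccdddddddbcbbbccd'
  #13 SA[13]=11  'dbcbbbccd'
  #14 SA[14]=10  'ddbcbbbccd'
  #15 SA[15]=9  'dddbcbbbccd'
  #16 SA[16]=8  'ddddbcbbbccd'
  #17 SA[17]=7  'dddddbcbbbccd'
  #18 SA[18]=6  'ddddddbcbbbccd'
  #19 SA[19]=5  'dddddddbcbbbccd'

SA = [2, 0, 14, 15, 12, 16, 13, 17, 3, 18, 4, 19, 1, 11, 10, 9, 8, 7, 6, 5]
rank  pair      lcp
   1  s[2:],s[0:]  1  'a'
   2  s[0:],s[14:]  0  ''
   3  s[14:],s[15:]  2  'bb'
   4  s[15:],s[12:]  1  'b'
   5  s[12:],s[16:]  2  'bc'
   6  s[16:],s[13:]  0  ''
   7  s[13:],s[17:]  1  'c'
   8  s[17:],s[3:]  3  'ccd'
   9  s[3:],s[18:]  1  'c'
  10  s[18:],s[4:]  2  'cd'
  11  s[4:],s[19:]  0  ''
  12  s[19:],s[1:]  1  'd'
  13  s[1:],s[11:]  1  'd'
  14  s[11:],s[10:]  1  'd'
  15  s[10:],s[9:]  2  'dd'
  16  s[9:],s[8:]  3  'ddd'
  17  s[8:],s[7:]  4  'dddd'
  18  s[7:],s[6:]  5  'ddddd'
  19  s[6:],s[5:]  6  'dddddd'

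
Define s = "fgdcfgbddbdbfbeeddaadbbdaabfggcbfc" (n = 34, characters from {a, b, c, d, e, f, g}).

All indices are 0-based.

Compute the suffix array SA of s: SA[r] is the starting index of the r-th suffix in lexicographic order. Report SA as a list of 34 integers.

sorted suffixes:
  #0 SA[0]=24  'aabfggcbfc'
  #1 SA[1]=18  'aadbbdaabfggcbfc'
  #2 SA[2]=25  'abfggcbfc'
  #3 SA[3]=19  'adbbdaabfggcbfc'
  #4 SA[4]=21  'bbdaabfggcbfc'
  #5 SA[5]=22  'bdaabfggcbfc'
  #6 SA[6]=9  'bdbfbeeddaadbbdaabfggcbfc'
  #7 SA[7]=6  'bddbdbfbeeddaadbbdaabfggcbfc'
  #8 SA[8]=13  'beeddaadbbdaabfggcbfc'
  #9 SA[9]=11  'bfbeeddaadbbdaabfggcbfc'
  #10 SA[10]=31  'bfc'
  #11 SA[11]=26  'bfggcbfc'
  #12 SA[12]=33  'c'
  #13 SA[13]=30  'cbfc'
  #14 SA[14]=3  'cfgbddbdbfbeeddaadbbdaabfggcbfc'
  #15 SA[15]=23  'daabfggcbfc'
  #16 SA[16]=17  'daadbbdaabfggcbfc'
  #17 SA[17]=20  'dbbdaabfggcbfc'
  #18 SA[18]=8  'dbdbfbeeddaadbbdaabfggcbfc'
  #19 SA[19]=10  'dbfbeeddaadbbdaabfggcbfc'
  #20 SA[20]=2  'dcfgbddbdbfbeeddaadbbdaabfggcbfc'
  #21 SA[21]=16  'ddaadbbdaabfggcbfc'
  #22 SA[22]=7  'ddbdbfbeeddaadbbdaabfggcbfc'
  #23 SA[23]=15  'eddaadbbdaabfggcbfc'
  #24 SA[24]=14  'eeddaadbbdaabfggcbfc'
  #25 SA[25]=12  'fbeeddaadbbdaabfggcbfc'
  #26 SA[26]=32  'fc'
  #27 SA[27]=4  'fgbddbdbfbeeddaadbbdaabfggcbfc'
  #28 SA[28]=0  'fgdcfgbddbdbfbeeddaadbbdaabfggcbfc'
  #29 SA[29]=27  'fggcbfc'
  #30 SA[30]=5  'gbddbdbfbeeddaadbbdaabfggcbfc'
  #31 SA[31]=29  'gcbfc'
  #32 SA[32]=1  'gdcfgbddbdbfbeeddaadbbdaabfggcbfc'
  #33 SA[33]=28  'ggcbfc'

[24, 18, 25, 19, 21, 22, 9, 6, 13, 11, 31, 26, 33, 30, 3, 23, 17, 20, 8, 10, 2, 16, 7, 15, 14, 12, 32, 4, 0, 27, 5, 29, 1, 28]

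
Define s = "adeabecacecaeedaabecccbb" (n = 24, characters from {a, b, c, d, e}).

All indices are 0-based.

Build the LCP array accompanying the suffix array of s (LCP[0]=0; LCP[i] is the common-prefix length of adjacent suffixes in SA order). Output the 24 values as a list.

rank | idx | suffix
   0 |  15 | aabecccbb
   1 |   3 | abecacecaeedaabecccbb
   2 |  16 | abecccbb
   3 |   7 | acecaeedaabecccbb
   4 |   0 | adeabecacecaeedaabecccbb
   5 |  11 | aeedaabecccbb
   6 |  23 | b
   7 |  22 | bb
   8 |   4 | becacecaeedaabecccbb
   9 |  17 | becccbb
  10 |   6 | cacecaeedaabecccbb
  11 |  10 | caeedaabecccbb
  12 |  21 | cbb
  13 |  20 | ccbb
  14 |  19 | cccbb
  15 |   8 | cecaeedaabecccbb
  16 |  14 | daabecccbb
  17 |   1 | deabecacecaeedaabecccbb
  18 |   2 | eabecacecaeedaabecccbb
  19 |   5 | ecacecaeedaabecccbb
  20 |   9 | ecaeedaabecccbb
  21 |  18 | ecccbb
  22 |  13 | edaabecccbb
  23 |  12 | eedaabecccbb

SA = [15, 3, 16, 7, 0, 11, 23, 22, 4, 17, 6, 10, 21, 20, 19, 8, 14, 1, 2, 5, 9, 18, 13, 12]
rank  pair      lcp
   1  s[15:],s[3:]  1  'a'
   2  s[3:],s[16:]  4  'abec'
   3  s[16:],s[7:]  1  'a'
   4  s[7:],s[0:]  1  'a'
   5  s[0:],s[11:]  1  'a'
   6  s[11:],s[23:]  0  ''
   7  s[23:],s[22:]  1  'b'
   8  s[22:],s[4:]  1  'b'
   9  s[4:],s[17:]  3  'bec'
  10  s[17:],s[6:]  0  ''
  11  s[6:],s[10:]  2  'ca'
  12  s[10:],s[21:]  1  'c'
  13  s[21:],s[20:]  1  'c'
  14  s[20:],s[19:]  2  'cc'
  15  s[19:],s[8:]  1  'c'
  16  s[8:],s[14:]  0  ''
  17  s[14:],s[1:]  1  'd'
  18  s[1:],s[2:]  0  ''
  19  s[2:],s[5:]  1  'e'
  20  s[5:],s[9:]  3  'eca'
  21  s[9:],s[18:]  2  'ec'
  22  s[18:],s[13:]  1  'e'
  23  s[13:],s[12:]  1  'e'

[0, 1, 4, 1, 1, 1, 0, 1, 1, 3, 0, 2, 1, 1, 2, 1, 0, 1, 0, 1, 3, 2, 1, 1]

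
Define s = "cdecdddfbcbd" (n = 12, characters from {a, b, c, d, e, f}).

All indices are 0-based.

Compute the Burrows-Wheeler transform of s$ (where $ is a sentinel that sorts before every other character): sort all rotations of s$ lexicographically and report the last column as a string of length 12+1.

rank  rotation       last
    0  $cdecdddfbcbd  d
    1  bcbd$cdecdddf  f
    2  bd$cdecdddfbc  c
    3  cbd$cdecdddfb  b
    4  cdddfbcbd$cde  e
    5  cdecdddfbcbd$  $
    6  d$cdecdddfbcb  b
    7  dddfbcbd$cdec  c
    8  ddfbcbd$cdecd  d
    9  decdddfbcbd$c  c
   10  dfbcbd$cdecdd  d
   11  ecdddfbcbd$cd  d
   12  fbcbd$cdecddd  d

dfcbe$bcdcddd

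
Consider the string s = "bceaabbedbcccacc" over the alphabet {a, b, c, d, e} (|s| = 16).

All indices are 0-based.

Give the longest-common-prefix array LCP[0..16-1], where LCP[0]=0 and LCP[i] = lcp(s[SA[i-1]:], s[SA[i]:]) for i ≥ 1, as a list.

sorted suffixes:
  #0 SA[0]=3  'aabbedbcccacc'
  #1 SA[1]=4  'abbedbcccacc'
  #2 SA[2]=13  'acc'
  #3 SA[3]=5  'bbedbcccacc'
  #4 SA[4]=9  'bcccacc'
  #5 SA[5]=0  'bceaabbedbcccacc'
  #6 SA[6]=6  'bedbcccacc'
  #7 SA[7]=15  'c'
  #8 SA[8]=12  'cacc'
  #9 SA[9]=14  'cc'
  #10 SA[10]=11  'ccacc'
  #11 SA[11]=10  'cccacc'
  #12 SA[12]=1  'ceaabbedbcccacc'
  #13 SA[13]=8  'dbcccacc'
  #14 SA[14]=2  'eaabbedbcccacc'
  #15 SA[15]=7  'edbcccacc'

SA = [3, 4, 13, 5, 9, 0, 6, 15, 12, 14, 11, 10, 1, 8, 2, 7]
[i] adj suffixes → lcp
  [1] 3/4 → 1 ('a')
  [2] 4/13 → 1 ('a')
  [3] 13/5 → 0 ('')
  [4] 5/9 → 1 ('b')
  [5] 9/0 → 2 ('bc')
  [6] 0/6 → 1 ('b')
  [7] 6/15 → 0 ('')
  [8] 15/12 → 1 ('c')
  [9] 12/14 → 1 ('c')
  [10] 14/11 → 2 ('cc')
  [11] 11/10 → 2 ('cc')
  [12] 10/1 → 1 ('c')
  [13] 1/8 → 0 ('')
  [14] 8/2 → 0 ('')
  [15] 2/7 → 1 ('e')

[0, 1, 1, 0, 1, 2, 1, 0, 1, 1, 2, 2, 1, 0, 0, 1]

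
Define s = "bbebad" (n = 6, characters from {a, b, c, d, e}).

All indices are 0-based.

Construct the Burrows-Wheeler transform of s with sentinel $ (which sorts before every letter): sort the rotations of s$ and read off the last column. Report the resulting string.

dbe$bab

rank  rotation last
    0  $bbebad  d
    1  ad$bbeb  b
    2  bad$bbe  e
    3  bbebad$  $
    4  bebad$b  b
    5  d$bbeba  a
    6  ebad$bb  b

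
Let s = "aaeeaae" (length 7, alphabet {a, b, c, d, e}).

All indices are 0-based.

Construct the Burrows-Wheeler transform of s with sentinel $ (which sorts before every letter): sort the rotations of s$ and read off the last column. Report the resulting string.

rank  rotation  last
    0  $aaeeaae  e
    1  aae$aaee  e
    2  aaeeaae$  $
    3  ae$aaeea  a
    4  aeeaae$a  a
    5  e$aaeeaa  a
    6  eaae$aae  e
    7  eeaae$aa  a

ee$aaaea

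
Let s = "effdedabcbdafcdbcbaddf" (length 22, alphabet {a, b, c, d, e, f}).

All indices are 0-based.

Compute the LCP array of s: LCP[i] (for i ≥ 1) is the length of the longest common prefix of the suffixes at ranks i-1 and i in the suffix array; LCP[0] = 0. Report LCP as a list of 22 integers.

[0, 1, 1, 0, 1, 3, 1, 0, 2, 1, 0, 2, 1, 1, 1, 1, 0, 1, 0, 1, 1, 1]

sorted suffixes:
  #0 SA[0]=6  'abcbdafcdbcbaddf'
  #1 SA[1]=18  'addf'
  #2 SA[2]=11  'afcdbcbaddf'
  #3 SA[3]=17  'baddf'
  #4 SA[4]=15  'bcbaddf'
  #5 SA[5]=7  'bcbdafcdbcbaddf'
  #6 SA[6]=9  'bdafcdbcbaddf'
  #7 SA[7]=16  'cbaddf'
  #8 SA[8]=8  'cbdafcdbcbaddf'
  #9 SA[9]=13  'cdbcbaddf'
  #10 SA[10]=5  'dabcbdafcdbcbaddf'
  #11 SA[11]=10  'dafcdbcbaddf'
  #12 SA[12]=14  'dbcbaddf'
  #13 SA[13]=19  'ddf'
  #14 SA[14]=3  'dedabcbdafcdbcbaddf'
  #15 SA[15]=20  'df'
  #16 SA[16]=4  'edabcbdafcdbcbaddf'
  #17 SA[17]=0  'effdedabcbdafcdbcbaddf'
  #18 SA[18]=21  'f'
  #19 SA[19]=12  'fcdbcbaddf'
  #20 SA[20]=2  'fdedabcbdafcdbcbaddf'
  #21 SA[21]=1  'ffdedabcbdafcdbcbaddf'

SA = [6, 18, 11, 17, 15, 7, 9, 16, 8, 13, 5, 10, 14, 19, 3, 20, 4, 0, 21, 12, 2, 1]
rank  pair      lcp
   1  s[6:],s[18:]  1  'a'
   2  s[18:],s[11:]  1  'a'
   3  s[11:],s[17:]  0  ''
   4  s[17:],s[15:]  1  'b'
   5  s[15:],s[7:]  3  'bcb'
   6  s[7:],s[9:]  1  'b'
   7  s[9:],s[16:]  0  ''
   8  s[16:],s[8:]  2  'cb'
   9  s[8:],s[13:]  1  'c'
  10  s[13:],s[5:]  0  ''
  11  s[5:],s[10:]  2  'da'
  12  s[10:],s[14:]  1  'd'
  13  s[14:],s[19:]  1  'd'
  14  s[19:],s[3:]  1  'd'
  15  s[3:],s[20:]  1  'd'
  16  s[20:],s[4:]  0  ''
  17  s[4:],s[0:]  1  'e'
  18  s[0:],s[21:]  0  ''
  19  s[21:],s[12:]  1  'f'
  20  s[12:],s[2:]  1  'f'
  21  s[2:],s[1:]  1  'f'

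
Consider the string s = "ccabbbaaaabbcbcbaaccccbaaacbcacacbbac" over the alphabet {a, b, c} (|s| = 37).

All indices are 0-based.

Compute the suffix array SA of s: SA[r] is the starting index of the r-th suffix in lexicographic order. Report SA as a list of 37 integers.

[6, 7, 23, 8, 24, 16, 2, 9, 35, 29, 31, 25, 17, 5, 22, 15, 34, 4, 33, 3, 10, 27, 13, 11, 36, 1, 28, 30, 21, 14, 32, 26, 12, 0, 20, 19, 18]

rank→(start, suffix):
  0 → (6, 'aaaabbcbcbaaccccbaaacbcacacbbac')
  1 → (7, 'aaabbcbcbaaccccbaaacbcacacbbac')
  2 → (23, 'aaacbcacacbbac')
  3 → (8, 'aabbcbcbaaccccbaaacbcacacbbac')
  4 → (24, 'aacbcacacbbac')
  5 → (16, 'aaccccbaaacbcacacbbac')
  6 → (2, 'abbbaaaabbcbcbaaccccbaaacbcacacbbac')
  7 → (9, 'abbcbcbaaccccbaaacbcacacbbac')
  8 → (35, 'ac')
  9 → (29, 'acacbbac')
  10 → (31, 'acbbac')
  11 → (25, 'acbcacacbbac')
  12 → (17, 'accccbaaacbcacacbbac')
  13 → (5, 'baaaabbcbcbaaccccbaaacbcacacbbac')
  14 → (22, 'baaacbcacacbbac')
  15 → (15, 'baaccccbaaacbcacacbbac')
  16 → (34, 'bac')
  17 → (4, 'bbaaaabbcbcbaaccccbaaacbcacacbbac')
  18 → (33, 'bbac')
  19 → (3, 'bbbaaaabbcbcbaaccccbaaacbcacacbbac')
  20 → (10, 'bbcbcbaaccccbaaacbcacacbbac')
  21 → (27, 'bcacacbbac')
  22 → (13, 'bcbaaccccbaaacbcacacbbac')
  23 → (11, 'bcbcbaaccccbaaacbcacacbbac')
  24 → (36, 'c')
  25 → (1, 'cabbbaaaabbcbcbaaccccbaaacbcacacbbac')
  26 → (28, 'cacacbbac')
  27 → (30, 'cacbbac')
  28 → (21, 'cbaaacbcacacbbac')
  29 → (14, 'cbaaccccbaaacbcacacbbac')
  30 → (32, 'cbbac')
  31 → (26, 'cbcacacbbac')
  32 → (12, 'cbcbaaccccbaaacbcacacbbac')
  33 → (0, 'ccabbbaaaabbcbcbaaccccbaaacbcacacbbac')
  34 → (20, 'ccbaaacbcacacbbac')
  35 → (19, 'cccbaaacbcacacbbac')
  36 → (18, 'ccccbaaacbcacacbbac')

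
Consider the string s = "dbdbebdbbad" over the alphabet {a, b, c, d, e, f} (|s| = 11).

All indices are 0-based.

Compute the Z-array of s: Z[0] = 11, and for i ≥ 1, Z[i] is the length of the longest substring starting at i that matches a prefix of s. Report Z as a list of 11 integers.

Z[0]=11
i=1: i≥r, start 0; Z[1]=0
i=2: i≥r, start 0; Z[2]=2 extend→box=[2,4)
i=3: min(r-i=1, Z[1]=0)=0; Z[3]=0
i=4: i≥r, start 0; Z[4]=0
i=5: i≥r, start 0; Z[5]=0
i=6: i≥r, start 0; Z[6]=2 extend→box=[6,8)
i=7: min(r-i=1, Z[1]=0)=0; Z[7]=0
i=8: i≥r, start 0; Z[8]=0
i=9: i≥r, start 0; Z[9]=0
i=10: i≥r, start 0; Z[10]=1 extend→box=[10,11)

[11, 0, 2, 0, 0, 0, 2, 0, 0, 0, 1]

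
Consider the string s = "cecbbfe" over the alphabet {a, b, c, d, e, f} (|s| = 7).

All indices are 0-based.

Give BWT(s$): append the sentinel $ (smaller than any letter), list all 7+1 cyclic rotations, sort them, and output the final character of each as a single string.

ecbe$fcb

rank  rotation  last
    0  $cecbbfe  e
    1  bbfe$cec  c
    2  bfe$cecb  b
    3  cbbfe$ce  e
    4  cecbbfe$  $
    5  e$cecbbf  f
    6  ecbbfe$c  c
    7  fe$cecbb  b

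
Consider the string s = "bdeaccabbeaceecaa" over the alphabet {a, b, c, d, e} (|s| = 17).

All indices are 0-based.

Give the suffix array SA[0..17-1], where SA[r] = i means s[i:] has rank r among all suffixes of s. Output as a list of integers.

[16, 15, 6, 3, 10, 7, 0, 8, 14, 5, 4, 11, 1, 2, 9, 13, 12]

rank→(start, suffix):
  0 → (16, 'a')
  1 → (15, 'aa')
  2 → (6, 'abbeaceecaa')
  3 → (3, 'accabbeaceecaa')
  4 → (10, 'aceecaa')
  5 → (7, 'bbeaceecaa')
  6 → (0, 'bdeaccabbeaceecaa')
  7 → (8, 'beaceecaa')
  8 → (14, 'caa')
  9 → (5, 'cabbeaceecaa')
  10 → (4, 'ccabbeaceecaa')
  11 → (11, 'ceecaa')
  12 → (1, 'deaccabbeaceecaa')
  13 → (2, 'eaccabbeaceecaa')
  14 → (9, 'eaceecaa')
  15 → (13, 'ecaa')
  16 → (12, 'eecaa')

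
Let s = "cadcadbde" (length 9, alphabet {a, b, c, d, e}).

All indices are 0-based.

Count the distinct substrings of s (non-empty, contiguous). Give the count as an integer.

38

rank | idx | suffix
   0 |   4 | adbde
   1 |   1 | adcadbde
   2 |   6 | bde
   3 |   3 | cadbde
   4 |   0 | cadcadbde
   5 |   5 | dbde
   6 |   2 | dcadbde
   7 |   7 | de
   8 |   8 | e

SA = [4, 1, 6, 3, 0, 5, 2, 7, 8]
rank  pair      lcp
   1  s[4:],s[1:]  2  'ad'
   2  s[1:],s[6:]  0  ''
   3  s[6:],s[3:]  0  ''
   4  s[3:],s[0:]  3  'cad'
   5  s[0:],s[5:]  0  ''
   6  s[5:],s[2:]  1  'd'
   7  s[2:],s[7:]  1  'd'
   8  s[7:],s[8:]  0  ''

n(n+1)/2 = 9·10/2 = 45
Σ LCP = 0 + 2 + 0 + 0 + 3 + 0 + 1 + 1 + 0 = 7
distinct = 45 − 7 = 38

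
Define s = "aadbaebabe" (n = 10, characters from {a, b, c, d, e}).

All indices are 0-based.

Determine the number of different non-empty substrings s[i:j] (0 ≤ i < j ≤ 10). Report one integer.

rank→(start, suffix):
  0 → (0, 'aadbaebabe')
  1 → (7, 'abe')
  2 → (1, 'adbaebabe')
  3 → (4, 'aebabe')
  4 → (6, 'babe')
  5 → (3, 'baebabe')
  6 → (8, 'be')
  7 → (2, 'dbaebabe')
  8 → (9, 'e')
  9 → (5, 'ebabe')

SA = [0, 7, 1, 4, 6, 3, 8, 2, 9, 5]
rank  pair      lcp
   1  s[0:],s[7:]  1  'a'
   2  s[7:],s[1:]  1  'a'
   3  s[1:],s[4:]  1  'a'
   4  s[4:],s[6:]  0  ''
   5  s[6:],s[3:]  2  'ba'
   6  s[3:],s[8:]  1  'b'
   7  s[8:],s[2:]  0  ''
   8  s[2:],s[9:]  0  ''
   9  s[9:],s[5:]  1  'e'

n(n+1)/2 = 10·11/2 = 55
Σ LCP = 0 + 1 + 1 + 1 + 0 + 2 + 1 + 0 + 0 + 1 = 7
distinct = 55 − 7 = 48

48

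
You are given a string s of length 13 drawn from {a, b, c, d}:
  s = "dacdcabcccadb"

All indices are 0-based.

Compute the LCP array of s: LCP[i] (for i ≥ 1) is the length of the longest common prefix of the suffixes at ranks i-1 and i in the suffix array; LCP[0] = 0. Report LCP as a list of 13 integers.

[0, 1, 1, 0, 1, 0, 2, 1, 2, 1, 0, 1, 1]

sorted suffixes:
  #0 SA[0]=5  'abcccadb'
  #1 SA[1]=1  'acdcabcccadb'
  #2 SA[2]=10  'adb'
  #3 SA[3]=12  'b'
  #4 SA[4]=6  'bcccadb'
  #5 SA[5]=4  'cabcccadb'
  #6 SA[6]=9  'cadb'
  #7 SA[7]=8  'ccadb'
  #8 SA[8]=7  'cccadb'
  #9 SA[9]=2  'cdcabcccadb'
  #10 SA[10]=0  'dacdcabcccadb'
  #11 SA[11]=11  'db'
  #12 SA[12]=3  'dcabcccadb'

SA = [5, 1, 10, 12, 6, 4, 9, 8, 7, 2, 0, 11, 3]
rank  pair      lcp
   1  s[5:],s[1:]  1  'a'
   2  s[1:],s[10:]  1  'a'
   3  s[10:],s[12:]  0  ''
   4  s[12:],s[6:]  1  'b'
   5  s[6:],s[4:]  0  ''
   6  s[4:],s[9:]  2  'ca'
   7  s[9:],s[8:]  1  'c'
   8  s[8:],s[7:]  2  'cc'
   9  s[7:],s[2:]  1  'c'
  10  s[2:],s[0:]  0  ''
  11  s[0:],s[11:]  1  'd'
  12  s[11:],s[3:]  1  'd'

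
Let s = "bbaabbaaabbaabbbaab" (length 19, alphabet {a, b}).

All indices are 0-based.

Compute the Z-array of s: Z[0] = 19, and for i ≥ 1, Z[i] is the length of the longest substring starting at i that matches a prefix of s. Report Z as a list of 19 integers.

Z[0]=19
i=1: fresh scan; Z[1]=1 scan→box=[1,2)
i=2: fresh scan; Z[2]=0
i=3: fresh scan; Z[3]=0
i=4: fresh scan; Z[4]=4 scan→box=[4,8)
i=5: min(r-i=3, Z[1]=1)=1; Z[5]=1
i=6: min(r-i=2, Z[2]=0)=0; Z[6]=0
i=7: min(r-i=1, Z[3]=0)=0; Z[7]=0
i=8: fresh scan; Z[8]=0
i=9: fresh scan; Z[9]=6 scan→box=[9,15)
i=10: min(r-i=5, Z[1]=1)=1; Z[10]=1
i=11: min(r-i=4, Z[2]=0)=0; Z[11]=0
i=12: min(r-i=3, Z[3]=0)=0; Z[12]=0
i=13: min(r-i=2, Z[4]=4)=2; Z[13]=2
i=14: min(r-i=1, Z[5]=1)=1; Z[14]=5 scan→box=[14,19)
i=15: min(r-i=4, Z[1]=1)=1; Z[15]=1
i=16: min(r-i=3, Z[2]=0)=0; Z[16]=0
i=17: min(r-i=2, Z[3]=0)=0; Z[17]=0
i=18: min(r-i=1, Z[4]=4)=1; Z[18]=1

[19, 1, 0, 0, 4, 1, 0, 0, 0, 6, 1, 0, 0, 2, 5, 1, 0, 0, 1]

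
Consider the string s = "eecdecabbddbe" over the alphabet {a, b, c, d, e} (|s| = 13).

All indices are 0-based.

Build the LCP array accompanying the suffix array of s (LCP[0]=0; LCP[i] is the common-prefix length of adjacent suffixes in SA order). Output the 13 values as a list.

sorted suffixes:
  #0 SA[0]=6  'abbddbe'
  #1 SA[1]=7  'bbddbe'
  #2 SA[2]=8  'bddbe'
  #3 SA[3]=11  'be'
  #4 SA[4]=5  'cabbddbe'
  #5 SA[5]=2  'cdecabbddbe'
  #6 SA[6]=10  'dbe'
  #7 SA[7]=9  'ddbe'
  #8 SA[8]=3  'decabbddbe'
  #9 SA[9]=12  'e'
  #10 SA[10]=4  'ecabbddbe'
  #11 SA[11]=1  'ecdecabbddbe'
  #12 SA[12]=0  'eecdecabbddbe'

SA = [6, 7, 8, 11, 5, 2, 10, 9, 3, 12, 4, 1, 0]
i: (SA[i-1],SA[i]) lcp shared
  1: (6,7) 0 ''
  2: (7,8) 1 'b'
  3: (8,11) 1 'b'
  4: (11,5) 0 ''
  5: (5,2) 1 'c'
  6: (2,10) 0 ''
  7: (10,9) 1 'd'
  8: (9,3) 1 'd'
  9: (3,12) 0 ''
  10: (12,4) 1 'e'
  11: (4,1) 2 'ec'
  12: (1,0) 1 'e'

[0, 0, 1, 1, 0, 1, 0, 1, 1, 0, 1, 2, 1]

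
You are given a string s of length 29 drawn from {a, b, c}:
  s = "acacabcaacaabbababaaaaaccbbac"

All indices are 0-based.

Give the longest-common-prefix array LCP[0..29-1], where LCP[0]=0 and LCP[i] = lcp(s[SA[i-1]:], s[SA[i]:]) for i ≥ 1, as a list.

rank→(start, suffix):
  0 → (18, 'aaaaaccbbac')
  1 → (19, 'aaaaccbbac')
  2 → (20, 'aaaccbbac')
  3 → (10, 'aabbababaaaaaccbbac')
  4 → (7, 'aacaabbababaaaaaccbbac')
  5 → (21, 'aaccbbac')
  6 → (16, 'abaaaaaccbbac')
  7 → (14, 'ababaaaaaccbbac')
  8 → (11, 'abbababaaaaaccbbac')
  9 → (4, 'abcaacaabbababaaaaaccbbac')
  10 → (27, 'ac')
  11 → (8, 'acaabbababaaaaaccbbac')
  12 → (2, 'acabcaacaabbababaaaaaccbbac')
  13 → (0, 'acacabcaacaabbababaaaaaccbbac')
  14 → (22, 'accbbac')
  15 → (17, 'baaaaaccbbac')
  16 → (15, 'babaaaaaccbbac')
  17 → (13, 'bababaaaaaccbbac')
  18 → (26, 'bac')
  19 → (12, 'bbababaaaaaccbbac')
  20 → (25, 'bbac')
  21 → (5, 'bcaacaabbababaaaaaccbbac')
  22 → (28, 'c')
  23 → (9, 'caabbababaaaaaccbbac')
  24 → (6, 'caacaabbababaaaaaccbbac')
  25 → (3, 'cabcaacaabbababaaaaaccbbac')
  26 → (1, 'cacabcaacaabbababaaaaaccbbac')
  27 → (24, 'cbbac')
  28 → (23, 'ccbbac')

SA = [18, 19, 20, 10, 7, 21, 16, 14, 11, 4, 27, 8, 2, 0, 22, 17, 15, 13, 26, 12, 25, 5, 28, 9, 6, 3, 1, 24, 23]
rank  pair      lcp
   1  s[18:],s[19:]  4  'aaaa'
   2  s[19:],s[20:]  3  'aaa'
   3  s[20:],s[10:]  2  'aa'
   4  s[10:],s[7:]  2  'aa'
   5  s[7:],s[21:]  3  'aac'
   6  s[21:],s[16:]  1  'a'
   7  s[16:],s[14:]  3  'aba'
   8  s[14:],s[11:]  2  'ab'
   9  s[11:],s[4:]  2  'ab'
  10  s[4:],s[27:]  1  'a'
  11  s[27:],s[8:]  2  'ac'
  12  s[8:],s[2:]  3  'aca'
  13  s[2:],s[0:]  3  'aca'
  14  s[0:],s[22:]  2  'ac'
  15  s[22:],s[17:]  0  ''
  16  s[17:],s[15:]  2  'ba'
  17  s[15:],s[13:]  4  'baba'
  18  s[13:],s[26:]  2  'ba'
  19  s[26:],s[12:]  1  'b'
  20  s[12:],s[25:]  3  'bba'
  21  s[25:],s[5:]  1  'b'
  22  s[5:],s[28:]  0  ''
  23  s[28:],s[9:]  1  'c'
  24  s[9:],s[6:]  3  'caa'
  25  s[6:],s[3:]  2  'ca'
  26  s[3:],s[1:]  2  'ca'
  27  s[1:],s[24:]  1  'c'
  28  s[24:],s[23:]  1  'c'

[0, 4, 3, 2, 2, 3, 1, 3, 2, 2, 1, 2, 3, 3, 2, 0, 2, 4, 2, 1, 3, 1, 0, 1, 3, 2, 2, 1, 1]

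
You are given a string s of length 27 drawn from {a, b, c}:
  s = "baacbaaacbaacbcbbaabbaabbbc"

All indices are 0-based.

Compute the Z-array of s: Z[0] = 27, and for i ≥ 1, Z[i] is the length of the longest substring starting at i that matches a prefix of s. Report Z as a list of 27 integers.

[27, 0, 0, 0, 3, 0, 0, 0, 0, 5, 0, 0, 0, 1, 0, 1, 3, 0, 0, 1, 3, 0, 0, 1, 1, 1, 0]

Z[0]=27
i=1: outside box; Z[1]=0
i=2: outside box; Z[2]=0
i=3: outside box; Z[3]=0
i=4: outside box; Z[4]=3 scan→box=[4,7)
i=5: min(r-i=2, Z[1]=0)=0; Z[5]=0
i=6: min(r-i=1, Z[2]=0)=0; Z[6]=0
i=7: outside box; Z[7]=0
i=8: outside box; Z[8]=0
i=9: outside box; Z[9]=5 scan→box=[9,14)
i=10: min(r-i=4, Z[1]=0)=0; Z[10]=0
i=11: min(r-i=3, Z[2]=0)=0; Z[11]=0
i=12: min(r-i=2, Z[3]=0)=0; Z[12]=0
i=13: min(r-i=1, Z[4]=3)=1; Z[13]=1
i=14: outside box; Z[14]=0
i=15: outside box; Z[15]=1 scan→box=[15,16)
i=16: outside box; Z[16]=3 scan→box=[16,19)
i=17: min(r-i=2, Z[1]=0)=0; Z[17]=0
i=18: min(r-i=1, Z[2]=0)=0; Z[18]=0
i=19: outside box; Z[19]=1 scan→box=[19,20)
i=20: outside box; Z[20]=3 scan→box=[20,23)
i=21: min(r-i=2, Z[1]=0)=0; Z[21]=0
i=22: min(r-i=1, Z[2]=0)=0; Z[22]=0
i=23: outside box; Z[23]=1 scan→box=[23,24)
i=24: outside box; Z[24]=1 scan→box=[24,25)
i=25: outside box; Z[25]=1 scan→box=[25,26)
i=26: outside box; Z[26]=0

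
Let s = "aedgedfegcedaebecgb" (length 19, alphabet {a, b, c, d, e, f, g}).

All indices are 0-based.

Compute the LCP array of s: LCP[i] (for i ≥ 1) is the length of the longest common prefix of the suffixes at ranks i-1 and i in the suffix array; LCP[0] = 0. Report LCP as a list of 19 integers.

[0, 2, 0, 1, 0, 1, 0, 1, 1, 0, 1, 1, 2, 2, 1, 0, 0, 1, 1]

rank→(start, suffix):
  0 → (12, 'aebecgb')
  1 → (0, 'aedgedfegcedaebecgb')
  2 → (18, 'b')
  3 → (14, 'becgb')
  4 → (9, 'cedaebecgb')
  5 → (16, 'cgb')
  6 → (11, 'daebecgb')
  7 → (5, 'dfegcedaebecgb')
  8 → (2, 'dgedfegcedaebecgb')
  9 → (13, 'ebecgb')
  10 → (15, 'ecgb')
  11 → (10, 'edaebecgb')
  12 → (4, 'edfegcedaebecgb')
  13 → (1, 'edgedfegcedaebecgb')
  14 → (7, 'egcedaebecgb')
  15 → (6, 'fegcedaebecgb')
  16 → (17, 'gb')
  17 → (8, 'gcedaebecgb')
  18 → (3, 'gedfegcedaebecgb')

SA = [12, 0, 18, 14, 9, 16, 11, 5, 2, 13, 15, 10, 4, 1, 7, 6, 17, 8, 3]
rank  pair      lcp
   1  s[12:],s[0:]  2  'ae'
   2  s[0:],s[18:]  0  ''
   3  s[18:],s[14:]  1  'b'
   4  s[14:],s[9:]  0  ''
   5  s[9:],s[16:]  1  'c'
   6  s[16:],s[11:]  0  ''
   7  s[11:],s[5:]  1  'd'
   8  s[5:],s[2:]  1  'd'
   9  s[2:],s[13:]  0  ''
  10  s[13:],s[15:]  1  'e'
  11  s[15:],s[10:]  1  'e'
  12  s[10:],s[4:]  2  'ed'
  13  s[4:],s[1:]  2  'ed'
  14  s[1:],s[7:]  1  'e'
  15  s[7:],s[6:]  0  ''
  16  s[6:],s[17:]  0  ''
  17  s[17:],s[8:]  1  'g'
  18  s[8:],s[3:]  1  'g'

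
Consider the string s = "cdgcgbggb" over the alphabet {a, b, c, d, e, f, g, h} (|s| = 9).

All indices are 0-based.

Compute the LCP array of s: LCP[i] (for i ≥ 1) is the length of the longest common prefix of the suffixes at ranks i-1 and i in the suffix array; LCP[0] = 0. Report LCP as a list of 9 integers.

rank→(start, suffix):
  0 → (8, 'b')
  1 → (5, 'bggb')
  2 → (0, 'cdgcgbggb')
  3 → (3, 'cgbggb')
  4 → (1, 'dgcgbggb')
  5 → (7, 'gb')
  6 → (4, 'gbggb')
  7 → (2, 'gcgbggb')
  8 → (6, 'ggb')

SA = [8, 5, 0, 3, 1, 7, 4, 2, 6]
[i] adj suffixes → lcp
  [1] 8/5 → 1 ('b')
  [2] 5/0 → 0 ('')
  [3] 0/3 → 1 ('c')
  [4] 3/1 → 0 ('')
  [5] 1/7 → 0 ('')
  [6] 7/4 → 2 ('gb')
  [7] 4/2 → 1 ('g')
  [8] 2/6 → 1 ('g')

[0, 1, 0, 1, 0, 0, 2, 1, 1]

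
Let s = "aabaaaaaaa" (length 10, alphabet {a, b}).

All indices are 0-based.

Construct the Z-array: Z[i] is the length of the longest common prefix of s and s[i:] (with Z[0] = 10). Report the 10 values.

[10, 1, 0, 2, 2, 2, 2, 2, 2, 1]

Z[0]=10
i=1: fresh scan; Z[1]=1 extend→box=[1,2)
i=2: fresh scan; Z[2]=0
i=3: fresh scan; Z[3]=2 extend→box=[3,5)
i=4: min(r-i=1, Z[1]=1)=1; Z[4]=2 extend→box=[4,6)
i=5: min(r-i=1, Z[1]=1)=1; Z[5]=2 extend→box=[5,7)
i=6: min(r-i=1, Z[1]=1)=1; Z[6]=2 extend→box=[6,8)
i=7: min(r-i=1, Z[1]=1)=1; Z[7]=2 extend→box=[7,9)
i=8: min(r-i=1, Z[1]=1)=1; Z[8]=2 extend→box=[8,10)
i=9: min(r-i=1, Z[1]=1)=1; Z[9]=1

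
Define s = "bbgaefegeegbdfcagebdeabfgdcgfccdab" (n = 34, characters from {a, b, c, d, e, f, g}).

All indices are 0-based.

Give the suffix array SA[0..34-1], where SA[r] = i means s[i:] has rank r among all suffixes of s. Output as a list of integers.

sorted suffixes:
  #0 SA[0]=32  'ab'
  #1 SA[1]=21  'abfgdcgfccdab'
  #2 SA[2]=3  'aefegeegbdfcagebdeabfgdcgfccdab'
  #3 SA[3]=15  'agebdeabfgdcgfccdab'
  #4 SA[4]=33  'b'
  #5 SA[5]=0  'bbgaefegeegbdfcagebdeabfgdcgfccdab'
  #6 SA[6]=18  'bdeabfgdcgfccdab'
  #7 SA[7]=11  'bdfcagebdeabfgdcgfccdab'
  #8 SA[8]=22  'bfgdcgfccdab'
  #9 SA[9]=1  'bgaefegeegbdfcagebdeabfgdcgfccdab'
  #10 SA[10]=14  'cagebdeabfgdcgfccdab'
  #11 SA[11]=29  'ccdab'
  #12 SA[12]=30  'cdab'
  #13 SA[13]=26  'cgfccdab'
  #14 SA[14]=31  'dab'
  #15 SA[15]=25  'dcgfccdab'
  #16 SA[16]=19  'deabfgdcgfccdab'
  #17 SA[17]=12  'dfcagebdeabfgdcgfccdab'
  #18 SA[18]=20  'eabfgdcgfccdab'
  #19 SA[19]=17  'ebdeabfgdcgfccdab'
  #20 SA[20]=8  'eegbdfcagebdeabfgdcgfccdab'
  #21 SA[21]=4  'efegeegbdfcagebdeabfgdcgfccdab'
  #22 SA[22]=9  'egbdfcagebdeabfgdcgfccdab'
  #23 SA[23]=6  'egeegbdfcagebdeabfgdcgfccdab'
  #24 SA[24]=13  'fcagebdeabfgdcgfccdab'
  #25 SA[25]=28  'fccdab'
  #26 SA[26]=5  'fegeegbdfcagebdeabfgdcgfccdab'
  #27 SA[27]=23  'fgdcgfccdab'
  #28 SA[28]=2  'gaefegeegbdfcagebdeabfgdcgfccdab'
  #29 SA[29]=10  'gbdfcagebdeabfgdcgfccdab'
  #30 SA[30]=24  'gdcgfccdab'
  #31 SA[31]=16  'gebdeabfgdcgfccdab'
  #32 SA[32]=7  'geegbdfcagebdeabfgdcgfccdab'
  #33 SA[33]=27  'gfccdab'

[32, 21, 3, 15, 33, 0, 18, 11, 22, 1, 14, 29, 30, 26, 31, 25, 19, 12, 20, 17, 8, 4, 9, 6, 13, 28, 5, 23, 2, 10, 24, 16, 7, 27]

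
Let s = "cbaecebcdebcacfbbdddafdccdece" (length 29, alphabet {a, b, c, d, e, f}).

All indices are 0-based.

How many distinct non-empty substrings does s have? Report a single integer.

rank | idx | suffix
   0 |  12 | acfbbdddafdccdece
   1 |   2 | aecebcdebcacfbbdddafdccdece
   2 |  20 | afdccdece
   3 |   1 | baecebcdebcacfbbdddafdccdece
   4 |  15 | bbdddafdccdece
   5 |  10 | bcacfbbdddafdccdece
   6 |   6 | bcdebcacfbbdddafdccdece
   7 |  16 | bdddafdccdece
   8 |  11 | cacfbbdddafdccdece
   9 |   0 | cbaecebcdebcacfbbdddafdccdece
  10 |  23 | ccdece
  11 |   7 | cdebcacfbbdddafdccdece
  12 |  24 | cdece
  13 |  27 | ce
  14 |   4 | cebcdebcacfbbdddafdccdece
  15 |  13 | cfbbdddafdccdece
  16 |  19 | dafdccdece
  17 |  22 | dccdece
  18 |  18 | ddafdccdece
  19 |  17 | dddafdccdece
  20 |   8 | debcacfbbdddafdccdece
  21 |  25 | dece
  22 |  28 | e
  23 |   9 | ebcacfbbdddafdccdece
  24 |   5 | ebcdebcacfbbdddafdccdece
  25 |  26 | ece
  26 |   3 | ecebcdebcacfbbdddafdccdece
  27 |  14 | fbbdddafdccdece
  28 |  21 | fdccdece

SA = [12, 2, 20, 1, 15, 10, 6, 16, 11, 0, 23, 7, 24, 27, 4, 13, 19, 22, 18, 17, 8, 25, 28, 9, 5, 26, 3, 14, 21]
rank  pair      lcp
   1  s[12:],s[2:]  1  'a'
   2  s[2:],s[20:]  1  'a'
   3  s[20:],s[1:]  0  ''
   4  s[1:],s[15:]  1  'b'
   5  s[15:],s[10:]  1  'b'
   6  s[10:],s[6:]  2  'bc'
   7  s[6:],s[16:]  1  'b'
   8  s[16:],s[11:]  0  ''
   9  s[11:],s[0:]  1  'c'
  10  s[0:],s[23:]  1  'c'
  11  s[23:],s[7:]  1  'c'
  12  s[7:],s[24:]  3  'cde'
  13  s[24:],s[27:]  1  'c'
  14  s[27:],s[4:]  2  'ce'
  15  s[4:],s[13:]  1  'c'
  16  s[13:],s[19:]  0  ''
  17  s[19:],s[22:]  1  'd'
  18  s[22:],s[18:]  1  'd'
  19  s[18:],s[17:]  2  'dd'
  20  s[17:],s[8:]  1  'd'
  21  s[8:],s[25:]  2  'de'
  22  s[25:],s[28:]  0  ''
  23  s[28:],s[9:]  1  'e'
  24  s[9:],s[5:]  3  'ebc'
  25  s[5:],s[26:]  1  'e'
  26  s[26:],s[3:]  3  'ece'
  27  s[3:],s[14:]  0  ''
  28  s[14:],s[21:]  1  'f'

n(n+1)/2 = 29·30/2 = 435
Σ LCP = 0 + 1 + 1 + 0 + 1 + 1 + 2 + 1 + 0 + 1 + 1 + 1 + 3 + 1 + 2 + 1 + 0 + 1 + 1 + 2 + 1 + 2 + 0 + 1 + 3 + 1 + 3 + 0 + 1 = 33
distinct = 435 − 33 = 402

402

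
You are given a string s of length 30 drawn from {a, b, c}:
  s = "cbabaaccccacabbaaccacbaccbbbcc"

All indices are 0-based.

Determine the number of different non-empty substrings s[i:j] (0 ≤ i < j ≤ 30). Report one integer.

406

rank→(start, suffix):
  0 → (15, 'aaccacbaccbbbcc')
  1 → (4, 'aaccccacabbaaccacbaccbbbcc')
  2 → (2, 'abaaccccacabbaaccacbaccbbbcc')
  3 → (12, 'abbaaccacbaccbbbcc')
  4 → (10, 'acabbaaccacbaccbbbcc')
  5 → (19, 'acbaccbbbcc')
  6 → (16, 'accacbaccbbbcc')
  7 → (22, 'accbbbcc')
  8 → (5, 'accccacabbaaccacbaccbbbcc')
  9 → (14, 'baaccacbaccbbbcc')
  10 → (3, 'baaccccacabbaaccacbaccbbbcc')
  11 → (1, 'babaaccccacabbaaccacbaccbbbcc')
  12 → (21, 'baccbbbcc')
  13 → (13, 'bbaaccacbaccbbbcc')
  14 → (25, 'bbbcc')
  15 → (26, 'bbcc')
  16 → (27, 'bcc')
  17 → (29, 'c')
  18 → (11, 'cabbaaccacbaccbbbcc')
  19 → (9, 'cacabbaaccacbaccbbbcc')
  20 → (18, 'cacbaccbbbcc')
  21 → (0, 'cbabaaccccacabbaaccacbaccbbbcc')
  22 → (20, 'cbaccbbbcc')
  23 → (24, 'cbbbcc')
  24 → (28, 'cc')
  25 → (8, 'ccacabbaaccacbaccbbbcc')
  26 → (17, 'ccacbaccbbbcc')
  27 → (23, 'ccbbbcc')
  28 → (7, 'cccacabbaaccacbaccbbbcc')
  29 → (6, 'ccccacabbaaccacbaccbbbcc')

SA = [15, 4, 2, 12, 10, 19, 16, 22, 5, 14, 3, 1, 21, 13, 25, 26, 27, 29, 11, 9, 18, 0, 20, 24, 28, 8, 17, 23, 7, 6]
rank  pair      lcp
   1  s[15:],s[4:]  4  'aacc'
   2  s[4:],s[2:]  1  'a'
   3  s[2:],s[12:]  2  'ab'
   4  s[12:],s[10:]  1  'a'
   5  s[10:],s[19:]  2  'ac'
   6  s[19:],s[16:]  2  'ac'
   7  s[16:],s[22:]  3  'acc'
   8  s[22:],s[5:]  3  'acc'
   9  s[5:],s[14:]  0  ''
  10  s[14:],s[3:]  5  'baacc'
  11  s[3:],s[1:]  2  'ba'
  12  s[1:],s[21:]  2  'ba'
  13  s[21:],s[13:]  1  'b'
  14  s[13:],s[25:]  2  'bb'
  15  s[25:],s[26:]  2  'bb'
  16  s[26:],s[27:]  1  'b'
  17  s[27:],s[29:]  0  ''
  18  s[29:],s[11:]  1  'c'
  19  s[11:],s[9:]  2  'ca'
  20  s[9:],s[18:]  3  'cac'
  21  s[18:],s[0:]  1  'c'
  22  s[0:],s[20:]  3  'cba'
  23  s[20:],s[24:]  2  'cb'
  24  s[24:],s[28:]  1  'c'
  25  s[28:],s[8:]  2  'cc'
  26  s[8:],s[17:]  4  'ccac'
  27  s[17:],s[23:]  2  'cc'
  28  s[23:],s[7:]  2  'cc'
  29  s[7:],s[6:]  3  'ccc'

n(n+1)/2 = 30·31/2 = 465
Σ LCP = 0 + 4 + 1 + 2 + 1 + 2 + 2 + 3 + 3 + 0 + 5 + 2 + 2 + 1 + 2 + 2 + 1 + 0 + 1 + 2 + 3 + 1 + 3 + 2 + 1 + 2 + 4 + 2 + 2 + 3 = 59
distinct = 465 − 59 = 406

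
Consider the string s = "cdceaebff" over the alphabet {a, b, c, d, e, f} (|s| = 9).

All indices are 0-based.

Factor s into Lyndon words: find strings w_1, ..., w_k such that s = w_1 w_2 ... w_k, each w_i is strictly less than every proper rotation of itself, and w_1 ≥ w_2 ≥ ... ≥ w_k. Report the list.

["cdce", "aebff"]

emit factor 1: 'cdce' (i=0, period=4)
emit factor 2: 'aebff' (i=4, period=5)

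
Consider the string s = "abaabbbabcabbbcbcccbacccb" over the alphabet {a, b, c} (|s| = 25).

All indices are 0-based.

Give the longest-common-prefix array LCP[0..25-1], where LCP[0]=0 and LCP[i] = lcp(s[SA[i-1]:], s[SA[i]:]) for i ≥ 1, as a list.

[0, 1, 2, 4, 2, 1, 0, 1, 2, 2, 1, 2, 3, 2, 1, 2, 2, 0, 1, 2, 2, 1, 3, 2, 4]

rank→(start, suffix):
  0 → (2, 'aabbbabcabbbcbcccbacccb')
  1 → (0, 'abaabbbabcabbbcbcccbacccb')
  2 → (3, 'abbbabcabbbcbcccbacccb')
  3 → (10, 'abbbcbcccbacccb')
  4 → (7, 'abcabbbcbcccbacccb')
  5 → (20, 'acccb')
  6 → (24, 'b')
  7 → (1, 'baabbbabcabbbcbcccbacccb')
  8 → (6, 'babcabbbcbcccbacccb')
  9 → (19, 'bacccb')
  10 → (5, 'bbabcabbbcbcccbacccb')
  11 → (4, 'bbbabcabbbcbcccbacccb')
  12 → (11, 'bbbcbcccbacccb')
  13 → (12, 'bbcbcccbacccb')
  14 → (8, 'bcabbbcbcccbacccb')
  15 → (13, 'bcbcccbacccb')
  16 → (15, 'bcccbacccb')
  17 → (9, 'cabbbcbcccbacccb')
  18 → (23, 'cb')
  19 → (18, 'cbacccb')
  20 → (14, 'cbcccbacccb')
  21 → (22, 'ccb')
  22 → (17, 'ccbacccb')
  23 → (21, 'cccb')
  24 → (16, 'cccbacccb')

SA = [2, 0, 3, 10, 7, 20, 24, 1, 6, 19, 5, 4, 11, 12, 8, 13, 15, 9, 23, 18, 14, 22, 17, 21, 16]
i: (SA[i-1],SA[i]) lcp shared
  1: (2,0) 1 'a'
  2: (0,3) 2 'ab'
  3: (3,10) 4 'abbb'
  4: (10,7) 2 'ab'
  5: (7,20) 1 'a'
  6: (20,24) 0 ''
  7: (24,1) 1 'b'
  8: (1,6) 2 'ba'
  9: (6,19) 2 'ba'
  10: (19,5) 1 'b'
  11: (5,4) 2 'bb'
  12: (4,11) 3 'bbb'
  13: (11,12) 2 'bb'
  14: (12,8) 1 'b'
  15: (8,13) 2 'bc'
  16: (13,15) 2 'bc'
  17: (15,9) 0 ''
  18: (9,23) 1 'c'
  19: (23,18) 2 'cb'
  20: (18,14) 2 'cb'
  21: (14,22) 1 'c'
  22: (22,17) 3 'ccb'
  23: (17,21) 2 'cc'
  24: (21,16) 4 'cccb'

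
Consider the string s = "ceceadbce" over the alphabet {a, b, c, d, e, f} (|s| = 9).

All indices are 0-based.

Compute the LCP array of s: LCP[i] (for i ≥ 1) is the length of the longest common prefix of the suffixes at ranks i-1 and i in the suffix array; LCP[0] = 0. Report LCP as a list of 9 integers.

rank | idx | suffix
   0 |   4 | adbce
   1 |   6 | bce
   2 |   7 | ce
   3 |   2 | ceadbce
   4 |   0 | ceceadbce
   5 |   5 | dbce
   6 |   8 | e
   7 |   3 | eadbce
   8 |   1 | eceadbce

SA = [4, 6, 7, 2, 0, 5, 8, 3, 1]
i: (SA[i-1],SA[i]) lcp shared
  1: (4,6) 0 ''
  2: (6,7) 0 ''
  3: (7,2) 2 'ce'
  4: (2,0) 2 'ce'
  5: (0,5) 0 ''
  6: (5,8) 0 ''
  7: (8,3) 1 'e'
  8: (3,1) 1 'e'

[0, 0, 0, 2, 2, 0, 0, 1, 1]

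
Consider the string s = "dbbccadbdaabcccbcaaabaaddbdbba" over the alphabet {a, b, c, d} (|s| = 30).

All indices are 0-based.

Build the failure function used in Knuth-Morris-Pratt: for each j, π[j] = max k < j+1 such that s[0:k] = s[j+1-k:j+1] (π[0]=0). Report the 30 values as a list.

[0, 0, 0, 0, 0, 0, 1, 2, 1, 0, 0, 0, 0, 0, 0, 0, 0, 0, 0, 0, 0, 0, 0, 1, 1, 2, 1, 2, 3, 0]

π[0] = 0
j=1 s[j]='b': π[1]=0 (border '')
j=2 s[j]='b': π[2]=0 (border '')
j=3 s[j]='c': π[3]=0 (border '')
j=4 s[j]='c': π[4]=0 (border '')
j=5 s[j]='a': π[5]=0 (border '')
j=6 s[j]='d': π[6]=1 (border 'd')
j=7 s[j]='b': π[7]=2 (border 'db')
j=8 s[j]='d': k: 2→0; π[8]=1 (border 'd')
j=9 s[j]='a': k: 1→0; π[9]=0 (border '')
j=10 s[j]='a': π[10]=0 (border '')
j=11 s[j]='b': π[11]=0 (border '')
j=12 s[j]='c': π[12]=0 (border '')
j=13 s[j]='c': π[13]=0 (border '')
j=14 s[j]='c': π[14]=0 (border '')
j=15 s[j]='b': π[15]=0 (border '')
j=16 s[j]='c': π[16]=0 (border '')
j=17 s[j]='a': π[17]=0 (border '')
j=18 s[j]='a': π[18]=0 (border '')
j=19 s[j]='a': π[19]=0 (border '')
j=20 s[j]='b': π[20]=0 (border '')
j=21 s[j]='a': π[21]=0 (border '')
j=22 s[j]='a': π[22]=0 (border '')
j=23 s[j]='d': π[23]=1 (border 'd')
j=24 s[j]='d': k: 1→0; π[24]=1 (border 'd')
j=25 s[j]='b': π[25]=2 (border 'db')
j=26 s[j]='d': k: 2→0; π[26]=1 (border 'd')
j=27 s[j]='b': π[27]=2 (border 'db')
j=28 s[j]='b': π[28]=3 (border 'dbb')
j=29 s[j]='a': k: 3→0; π[29]=0 (border '')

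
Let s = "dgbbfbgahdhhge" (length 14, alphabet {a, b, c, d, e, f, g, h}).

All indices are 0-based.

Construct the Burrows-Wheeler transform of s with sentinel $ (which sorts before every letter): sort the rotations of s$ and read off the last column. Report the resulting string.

rank  rotation         last
    0  $dgbbfbgahdhhge  e
    1  ahdhhge$dgbbfbg  g
    2  bbfbgahdhhge$dg  g
    3  bfbgahdhhge$dgb  b
    4  bgahdhhge$dgbbf  f
    5  dgbbfbgahdhhge$  $
    6  dhhge$dgbbfbgah  h
    7  e$dgbbfbgahdhhg  g
    8  fbgahdhhge$dgbb  b
    9  gahdhhge$dgbbfb  b
   10  gbbfbgahdhhge$d  d
   11  ge$dgbbfbgahdhh  h
   12  hdhhge$dgbbfbga  a
   13  hge$dgbbfbgahdh  h
   14  hhge$dgbbfbgahd  d

eggbf$hgbbdhahd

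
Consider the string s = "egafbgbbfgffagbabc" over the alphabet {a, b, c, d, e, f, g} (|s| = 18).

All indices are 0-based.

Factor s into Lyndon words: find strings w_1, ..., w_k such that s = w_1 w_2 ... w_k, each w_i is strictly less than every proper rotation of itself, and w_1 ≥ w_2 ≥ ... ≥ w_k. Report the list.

emit factor 1: 'eg' (i=0, period=2)
emit factor 2: 'afbgbbfgffagb' (i=2, period=13)
emit factor 3: 'abc' (i=15, period=3)

["eg", "afbgbbfgffagb", "abc"]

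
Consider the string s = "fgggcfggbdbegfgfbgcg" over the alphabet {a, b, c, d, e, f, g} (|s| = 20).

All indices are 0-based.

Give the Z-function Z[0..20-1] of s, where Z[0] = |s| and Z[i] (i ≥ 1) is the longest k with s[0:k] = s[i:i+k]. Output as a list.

[20, 0, 0, 0, 0, 3, 0, 0, 0, 0, 0, 0, 0, 2, 0, 1, 0, 0, 0, 0]

Z[0]=20
i=1: fresh scan; Z[1]=0
i=2: fresh scan; Z[2]=0
i=3: fresh scan; Z[3]=0
i=4: fresh scan; Z[4]=0
i=5: fresh scan; Z[5]=3 scan→box=[5,8)
i=6: min(r-i=2, Z[1]=0)=0; Z[6]=0
i=7: min(r-i=1, Z[2]=0)=0; Z[7]=0
i=8: fresh scan; Z[8]=0
i=9: fresh scan; Z[9]=0
i=10: fresh scan; Z[10]=0
i=11: fresh scan; Z[11]=0
i=12: fresh scan; Z[12]=0
i=13: fresh scan; Z[13]=2 scan→box=[13,15)
i=14: min(r-i=1, Z[1]=0)=0; Z[14]=0
i=15: fresh scan; Z[15]=1 scan→box=[15,16)
i=16: fresh scan; Z[16]=0
i=17: fresh scan; Z[17]=0
i=18: fresh scan; Z[18]=0
i=19: fresh scan; Z[19]=0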